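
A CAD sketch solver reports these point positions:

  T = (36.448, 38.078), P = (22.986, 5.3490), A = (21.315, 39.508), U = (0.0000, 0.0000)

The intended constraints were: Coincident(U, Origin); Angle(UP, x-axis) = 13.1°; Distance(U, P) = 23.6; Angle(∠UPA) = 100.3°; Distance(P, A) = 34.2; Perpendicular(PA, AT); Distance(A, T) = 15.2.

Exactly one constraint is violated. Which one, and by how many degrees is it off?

Perpendicular(PA, AT) — off by 8.20°.

U = (0.00, 0.00) ✓; UP at 13.10° ✓; |UP| = 23.60 ✓; ∠UPA = 100.3° ✓; |PA| = 34.20 ✓; ∠(PA, AT) = 98.20° ✗; |AT| = 15.20 ✓.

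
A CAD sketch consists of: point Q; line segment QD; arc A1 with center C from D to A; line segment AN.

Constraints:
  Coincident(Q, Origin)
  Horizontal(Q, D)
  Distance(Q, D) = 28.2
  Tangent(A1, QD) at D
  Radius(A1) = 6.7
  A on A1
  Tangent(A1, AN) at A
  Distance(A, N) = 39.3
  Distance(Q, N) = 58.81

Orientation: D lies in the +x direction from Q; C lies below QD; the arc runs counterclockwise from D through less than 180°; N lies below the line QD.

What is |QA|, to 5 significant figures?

23.901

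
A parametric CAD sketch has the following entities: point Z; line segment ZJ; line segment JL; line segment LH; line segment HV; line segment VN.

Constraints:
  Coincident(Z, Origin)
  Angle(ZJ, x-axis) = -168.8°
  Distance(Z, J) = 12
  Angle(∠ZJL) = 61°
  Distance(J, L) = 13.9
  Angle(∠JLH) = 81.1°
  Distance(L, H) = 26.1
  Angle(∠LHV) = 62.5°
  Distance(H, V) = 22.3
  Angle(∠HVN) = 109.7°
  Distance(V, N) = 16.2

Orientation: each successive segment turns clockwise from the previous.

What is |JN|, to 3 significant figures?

4.53

Z is at the origin; ZJ runs at -168.8° with length 12.0, so J = (-11.8, -2.33). ∠ZJL = 61.0° gives JL at 72.2° from the x-axis; with |JL| = 13.9, L = (-7.52, 10.9). ∠JLH = 81.1° gives LH at -26.7° from the x-axis; with |LH| = 26.1, H = (15.8, -0.823). ∠LHV = 62.5° gives HV at -144° from the x-axis; with |HV| = 22.3, V = (-2.29, -13.9). ∠HVN = 109.7° gives VN at 146° from the x-axis; with |VN| = 16.2, N = (-15.6, -4.69). Then |JN| = |N − J| = 4.53.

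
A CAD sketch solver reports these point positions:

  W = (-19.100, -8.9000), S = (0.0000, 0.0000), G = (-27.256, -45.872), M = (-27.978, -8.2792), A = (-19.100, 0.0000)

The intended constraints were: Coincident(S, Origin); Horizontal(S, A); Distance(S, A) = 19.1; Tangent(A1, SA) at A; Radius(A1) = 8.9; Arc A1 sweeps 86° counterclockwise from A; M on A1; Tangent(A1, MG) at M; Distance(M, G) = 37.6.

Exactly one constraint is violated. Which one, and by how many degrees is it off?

Tangent(A1, MG) at M — off by 5.10°.

S = (0.00, 0.00) ✓; S.y = 0.00, A.y = 0.00 ✓; |SA| = 19.10 ✓; ∠(WA, AS) = 90.00° ✓; |WA| = 8.900 ✓; bearing(W→M) − bearing(W→A) = 86.00° ✓; |WM| = 8.900 ✓; ∠(WM, MG) = 84.90° ✗; |MG| = 37.60 ✓.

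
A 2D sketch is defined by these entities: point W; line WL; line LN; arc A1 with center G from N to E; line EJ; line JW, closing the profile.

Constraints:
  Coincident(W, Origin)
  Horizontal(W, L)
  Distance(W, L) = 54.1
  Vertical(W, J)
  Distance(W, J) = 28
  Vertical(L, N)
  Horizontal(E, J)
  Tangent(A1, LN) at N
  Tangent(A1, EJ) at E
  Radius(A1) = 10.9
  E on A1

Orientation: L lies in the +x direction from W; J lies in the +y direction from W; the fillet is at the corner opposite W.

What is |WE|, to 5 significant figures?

51.480

W is at the origin; WL is horizontal with |WL| = 54.1 and L on the +x side, so L = (54.100, 0.0000). W and J share the same x with |WJ| = 28.0 and J on the +y side, so J = (0.0000, 28.000). The virtual corner opposite W is at (54.100, 28.000). Tangency of A1 to LN means the radius GN is perpendicular to LN and since A1 is tangent to EJ there, GE ⟂ EJ, with radius 10.9, so the center G sits 10.9 in from both sides at G = (43.200, 17.100). That places the tangent points at N = (54.100, 17.100) on LN and E = (43.200, 28.000) on EJ. Then |WE| = |E − W| = 51.480.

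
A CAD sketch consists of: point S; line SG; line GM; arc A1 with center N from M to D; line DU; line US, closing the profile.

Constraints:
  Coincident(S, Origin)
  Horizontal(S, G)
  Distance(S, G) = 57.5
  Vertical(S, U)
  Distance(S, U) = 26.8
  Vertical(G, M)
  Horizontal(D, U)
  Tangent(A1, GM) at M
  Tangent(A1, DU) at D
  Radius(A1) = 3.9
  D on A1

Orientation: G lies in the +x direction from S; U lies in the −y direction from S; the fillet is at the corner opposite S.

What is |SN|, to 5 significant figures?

58.287

S and U share the same x with |SU| = 26.8 and U on the −y side, so U = (0.0000, -26.800). The virtual corner opposite S is at (57.500, -26.800). Since A1 is tangent to GM there, NM ⟂ GM and since A1 is tangent to DU there, ND ⟂ DU, with radius 3.9, so the center N sits 3.9 in from both sides at N = (53.600, -22.900). Then |SN| = |N − S| = 58.287.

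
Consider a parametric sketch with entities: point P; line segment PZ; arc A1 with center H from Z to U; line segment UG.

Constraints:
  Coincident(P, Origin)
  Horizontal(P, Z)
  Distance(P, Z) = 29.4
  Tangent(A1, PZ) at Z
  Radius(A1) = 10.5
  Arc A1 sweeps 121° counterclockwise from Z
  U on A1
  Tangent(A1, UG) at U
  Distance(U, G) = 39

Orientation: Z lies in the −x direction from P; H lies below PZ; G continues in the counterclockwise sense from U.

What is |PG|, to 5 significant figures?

52.627

P is at the origin; P and Z share the same y with |PZ| = 29.4 and Z on the −x side, so Z = (-29.400, 0.0000). Since A1 is tangent to PZ there, HZ ⟂ PZ, so H = Z + (0, -10.5) = (-29.400, -10.500). On A1, Z sits at bearing 90° from H; a 121° counterclockwise sweep puts U at bearing 211°, so U = H + 10.5·(cos 211°, sin 211°) = (-38.400, -15.908). A1 meets UG tangentially, so HU is at right angles to UG, so UG runs along (−sin 211°, cos 211°); with |UG| = 39.0, G = (-18.314, -49.337). Then |PG| = |G − P| = 52.627.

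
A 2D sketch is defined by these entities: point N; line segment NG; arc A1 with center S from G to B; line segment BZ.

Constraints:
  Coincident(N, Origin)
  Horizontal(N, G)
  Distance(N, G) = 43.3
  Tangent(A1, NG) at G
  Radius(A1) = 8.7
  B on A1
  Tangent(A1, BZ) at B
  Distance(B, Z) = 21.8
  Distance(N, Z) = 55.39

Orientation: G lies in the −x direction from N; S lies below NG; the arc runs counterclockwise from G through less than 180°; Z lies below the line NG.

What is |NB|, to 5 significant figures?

52.827

N is at the origin; N and G share the same y with |NG| = 43.3 and G on the −x side, so G = (-43.300, 0.0000). The tangent condition forces SG to be normal to NG, so S = G + (0, -8.7) = (-43.300, -8.7000). Since SB ⟂ BZ (tangency), |SZ| = √(8.7² + 21.8²) = 23.472 regardless of where B sits on A1. So Z lies on both circle(N, 55.39) and circle(S, 23.472); the below-NG intersection is Z = (-45.141, -32.100). B is the foot of the tangent from Z: B = (-51.608, -11.281).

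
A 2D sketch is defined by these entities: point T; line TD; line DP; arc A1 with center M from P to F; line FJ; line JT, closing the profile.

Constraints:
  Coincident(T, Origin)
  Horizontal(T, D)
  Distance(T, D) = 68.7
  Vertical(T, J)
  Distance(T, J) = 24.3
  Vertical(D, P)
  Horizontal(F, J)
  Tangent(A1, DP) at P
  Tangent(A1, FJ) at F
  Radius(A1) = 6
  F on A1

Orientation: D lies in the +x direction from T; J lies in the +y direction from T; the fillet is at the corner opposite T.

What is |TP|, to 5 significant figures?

71.096

T is at the origin; TD is horizontal with |TD| = 68.7 and D on the +x side, so D = (68.700, 0.0000). TJ is vertical with |TJ| = 24.3 and J on the +y side, so J = (0.0000, 24.300). The virtual corner opposite T is at (68.700, 24.300). Tangency of A1 to DP means the radius MP is perpendicular to DP and A1 meets FJ tangentially, so MF is at right angles to FJ, with radius 6.0, so the center M sits 6.0 in from both sides at M = (62.700, 18.300). That places the tangent points at P = (68.700, 18.300) on DP and F = (62.700, 24.300) on FJ. Then |TP| = |P − T| = 71.096.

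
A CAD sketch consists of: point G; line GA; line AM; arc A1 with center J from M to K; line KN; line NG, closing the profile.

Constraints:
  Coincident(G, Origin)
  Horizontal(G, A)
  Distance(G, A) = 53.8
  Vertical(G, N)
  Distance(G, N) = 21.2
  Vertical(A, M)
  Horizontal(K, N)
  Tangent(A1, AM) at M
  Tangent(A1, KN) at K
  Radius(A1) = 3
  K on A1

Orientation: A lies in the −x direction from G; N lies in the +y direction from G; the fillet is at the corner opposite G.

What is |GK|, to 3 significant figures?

55.0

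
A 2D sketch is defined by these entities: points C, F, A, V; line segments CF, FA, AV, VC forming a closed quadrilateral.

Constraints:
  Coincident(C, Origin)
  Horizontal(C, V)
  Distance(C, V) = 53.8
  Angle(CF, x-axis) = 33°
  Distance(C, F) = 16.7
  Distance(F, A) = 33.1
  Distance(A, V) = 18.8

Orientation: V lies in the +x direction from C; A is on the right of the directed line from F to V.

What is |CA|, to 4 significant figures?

41.24

Checks: CF at 33.00° ✓; |FA| = 33.10 ✓; |AV| = 18.80 ✓.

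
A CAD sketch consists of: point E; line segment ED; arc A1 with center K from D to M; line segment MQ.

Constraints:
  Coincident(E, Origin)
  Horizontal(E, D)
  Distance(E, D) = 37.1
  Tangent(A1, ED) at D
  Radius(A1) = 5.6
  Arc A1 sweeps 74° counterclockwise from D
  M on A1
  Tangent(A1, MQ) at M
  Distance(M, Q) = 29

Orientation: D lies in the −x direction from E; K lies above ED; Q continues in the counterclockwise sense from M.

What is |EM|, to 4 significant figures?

31.98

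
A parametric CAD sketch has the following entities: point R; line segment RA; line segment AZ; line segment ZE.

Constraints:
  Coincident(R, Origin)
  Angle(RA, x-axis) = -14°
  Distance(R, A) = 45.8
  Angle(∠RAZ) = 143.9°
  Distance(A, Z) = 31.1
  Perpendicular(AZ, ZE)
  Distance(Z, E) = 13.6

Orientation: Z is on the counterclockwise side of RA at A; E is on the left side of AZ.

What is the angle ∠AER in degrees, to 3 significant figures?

34.7°

∠RAZ = 143.9°, so AZ runs at -14.0° + (180° − 143.9°) = 22.1° from the x-axis; with |AZ| = 31.1, Z = A + 31.1·(cos 22.1°, sin 22.1°) = (73.3, 0.621). AZ is perpendicular to ZE; with |ZE| = 13.6 on the left of AZ, E = Z + 13.6·(-0.376, 0.927) = (68.1, 13.2). Then cos ∠AER = EA·ER / (|EA||ER|), giving 34.7°.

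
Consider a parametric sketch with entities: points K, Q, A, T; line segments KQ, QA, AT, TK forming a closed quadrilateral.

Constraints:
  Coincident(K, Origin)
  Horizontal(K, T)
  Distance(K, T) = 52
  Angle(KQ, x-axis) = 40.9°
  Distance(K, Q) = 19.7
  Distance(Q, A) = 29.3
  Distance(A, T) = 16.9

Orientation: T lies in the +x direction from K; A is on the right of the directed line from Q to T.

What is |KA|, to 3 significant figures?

37.2

Checks: KQ at 40.90° ✓; |QA| = 29.30 ✓; |AT| = 16.90 ✓.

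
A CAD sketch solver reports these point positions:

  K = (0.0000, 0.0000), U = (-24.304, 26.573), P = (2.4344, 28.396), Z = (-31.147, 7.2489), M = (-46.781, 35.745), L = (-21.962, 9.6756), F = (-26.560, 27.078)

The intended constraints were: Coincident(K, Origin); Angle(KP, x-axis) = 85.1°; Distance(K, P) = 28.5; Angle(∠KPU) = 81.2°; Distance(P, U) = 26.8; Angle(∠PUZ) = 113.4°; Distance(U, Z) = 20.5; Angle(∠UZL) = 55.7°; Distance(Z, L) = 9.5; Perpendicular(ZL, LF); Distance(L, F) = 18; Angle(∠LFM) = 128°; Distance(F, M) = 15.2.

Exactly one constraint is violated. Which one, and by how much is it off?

Distance(F, M) = 15.2 — off by 6.80.

K = (0.00, 0.00) ✓; KP at 85.10° ✓; |KP| = 28.50 ✓; ∠KPU = 81.20° ✓; |PU| = 26.80 ✓; ∠PUZ = 113.4° ✓; |UZ| = 20.50 ✓; ∠UZL = 55.70° ✓; |ZL| = 9.500 ✓; ∠(ZL, LF) = 90.00° ✓; |LF| = 18.00 ✓; ∠LFM = 128.0° ✓; |FM| = 22.00 ✗.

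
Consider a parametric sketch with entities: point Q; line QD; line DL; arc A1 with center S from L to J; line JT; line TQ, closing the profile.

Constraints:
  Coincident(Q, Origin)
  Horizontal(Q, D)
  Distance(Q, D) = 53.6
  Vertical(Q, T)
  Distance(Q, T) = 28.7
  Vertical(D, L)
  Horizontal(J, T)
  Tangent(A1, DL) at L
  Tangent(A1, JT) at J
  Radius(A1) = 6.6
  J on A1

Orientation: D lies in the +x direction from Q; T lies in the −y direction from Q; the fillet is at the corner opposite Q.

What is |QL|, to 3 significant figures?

58.0

Q is at the origin; Q and D share the same y with |QD| = 53.6 and D on the +x side, so D = (53.6, 0.00). Q and T share the same x with |QT| = 28.7 and T on the −y side, so T = (0.00, -28.7). The virtual corner opposite Q is at (53.6, -28.7). Since A1 is tangent to DL there, SL ⟂ DL and A1 meets JT tangentially, so SJ is at right angles to JT, with radius 6.6, so the center S sits 6.6 in from both sides at S = (47.0, -22.1). That places the tangent points at L = (53.6, -22.1) on DL and J = (47.0, -28.7) on JT. Then |QL| = |L − Q| = 58.0.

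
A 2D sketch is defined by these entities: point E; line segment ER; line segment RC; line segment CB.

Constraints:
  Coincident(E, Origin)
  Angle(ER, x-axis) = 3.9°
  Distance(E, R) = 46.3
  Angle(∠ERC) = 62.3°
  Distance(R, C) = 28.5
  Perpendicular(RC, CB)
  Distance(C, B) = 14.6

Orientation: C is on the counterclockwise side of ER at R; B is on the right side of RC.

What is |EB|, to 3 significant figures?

56.0

∠ERC = 62.3°, so RC runs at 3.9° + (180° − 62.3°) = 122° from the x-axis; with |RC| = 28.5, C = R + 28.5·(cos 122°, sin 122°) = (31.3, 27.4). The perpendicularity gives CB at right angles to RC; with |CB| = 14.6 on the right of RC, B = C + 14.6·(0.852, 0.524) = (43.7, 35.1). Then |EB| = |B − E| = 56.0.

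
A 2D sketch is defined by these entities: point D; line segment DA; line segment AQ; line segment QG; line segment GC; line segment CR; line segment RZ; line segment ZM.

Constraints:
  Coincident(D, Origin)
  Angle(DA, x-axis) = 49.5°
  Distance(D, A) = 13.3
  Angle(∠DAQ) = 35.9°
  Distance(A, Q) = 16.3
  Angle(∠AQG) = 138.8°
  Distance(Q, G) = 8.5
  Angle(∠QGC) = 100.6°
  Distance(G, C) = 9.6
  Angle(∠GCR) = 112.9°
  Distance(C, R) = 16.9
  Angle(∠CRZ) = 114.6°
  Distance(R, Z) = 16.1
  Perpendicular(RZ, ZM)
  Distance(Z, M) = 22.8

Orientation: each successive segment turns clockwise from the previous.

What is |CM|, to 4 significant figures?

24.30

∠CRZ = 114.6° gives RZ at 12.30° from the x-axis; with |RZ| = 16.1, Z = (12.72, 13.42). RZ is perpendicular to ZM, so ZM runs at -77.70°; with |ZM| = 22.8, M = (17.58, -8.861). Then |CM| = |M − C| = 24.30.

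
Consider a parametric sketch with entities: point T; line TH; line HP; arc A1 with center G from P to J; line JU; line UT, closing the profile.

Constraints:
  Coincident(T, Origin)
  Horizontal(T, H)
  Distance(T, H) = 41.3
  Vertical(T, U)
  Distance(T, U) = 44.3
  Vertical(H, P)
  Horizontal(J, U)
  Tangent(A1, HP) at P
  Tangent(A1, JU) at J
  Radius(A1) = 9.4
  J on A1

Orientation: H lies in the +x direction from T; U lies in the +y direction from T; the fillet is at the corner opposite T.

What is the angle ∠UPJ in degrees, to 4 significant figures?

32.18°

T is at the origin; T and H share the same y with |TH| = 41.3 and H on the +x side, so H = (41.30, 0.000). TU is vertical with |TU| = 44.3 and U on the +y side, so U = (0.000, 44.30). The virtual corner opposite T is at (41.30, 44.30). Tangency of A1 to HP means the radius GP is perpendicular to HP and A1 meets JU tangentially, so GJ is at right angles to JU, with radius 9.4, so the center G sits 9.4 in from both sides at G = (31.90, 34.90). That places the tangent points at P = (41.30, 34.90) on HP and J = (31.90, 44.30) on JU. Then cos ∠UPJ = PU·PJ / (|PU||PJ|), giving 32.18°.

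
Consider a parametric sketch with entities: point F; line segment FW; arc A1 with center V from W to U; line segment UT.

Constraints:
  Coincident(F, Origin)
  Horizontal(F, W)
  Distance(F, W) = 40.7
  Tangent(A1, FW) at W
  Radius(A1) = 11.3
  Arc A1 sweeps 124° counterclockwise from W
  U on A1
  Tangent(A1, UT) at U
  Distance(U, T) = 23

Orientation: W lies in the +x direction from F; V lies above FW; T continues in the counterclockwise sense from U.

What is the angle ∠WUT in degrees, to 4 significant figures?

118.0°

On A1, W sits at bearing -90° from V; a 124° counterclockwise sweep puts U at bearing 34°, so U = V + 11.3·(cos 34°, sin 34°) = (50.07, 17.62). A1 meets UT tangentially, so VU is at right angles to UT, so UT runs along (−sin 34°, cos 34°); with |UT| = 23.0, T = (37.21, 36.69). Then cos ∠WUT = UW·UT / (|UW||UT|), giving 118.0°.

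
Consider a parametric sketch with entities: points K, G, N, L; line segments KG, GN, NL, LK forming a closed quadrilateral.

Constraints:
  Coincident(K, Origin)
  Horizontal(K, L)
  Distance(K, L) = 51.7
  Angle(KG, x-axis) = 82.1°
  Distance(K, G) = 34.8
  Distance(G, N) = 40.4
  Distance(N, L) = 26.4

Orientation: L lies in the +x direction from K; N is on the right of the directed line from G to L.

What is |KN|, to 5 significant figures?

25.304

Checks: |GN| = 40.40 ✓; |NL| = 26.40 ✓.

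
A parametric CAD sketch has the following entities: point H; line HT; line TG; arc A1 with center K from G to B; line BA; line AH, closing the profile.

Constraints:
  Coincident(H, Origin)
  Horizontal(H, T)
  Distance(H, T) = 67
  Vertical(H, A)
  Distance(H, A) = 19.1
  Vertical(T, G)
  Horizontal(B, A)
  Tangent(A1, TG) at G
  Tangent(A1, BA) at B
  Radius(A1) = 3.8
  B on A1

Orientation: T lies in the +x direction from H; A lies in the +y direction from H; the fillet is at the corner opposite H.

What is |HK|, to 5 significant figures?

65.026

H and A share the same x with |HA| = 19.1 and A on the +y side, so A = (0.0000, 19.100). The virtual corner opposite H is at (67.000, 19.100). Since A1 is tangent to TG there, KG ⟂ TG and since A1 is tangent to BA there, KB ⟂ BA, with radius 3.8, so the center K sits 3.8 in from both sides at K = (63.200, 15.300). Then |HK| = |K − H| = 65.026.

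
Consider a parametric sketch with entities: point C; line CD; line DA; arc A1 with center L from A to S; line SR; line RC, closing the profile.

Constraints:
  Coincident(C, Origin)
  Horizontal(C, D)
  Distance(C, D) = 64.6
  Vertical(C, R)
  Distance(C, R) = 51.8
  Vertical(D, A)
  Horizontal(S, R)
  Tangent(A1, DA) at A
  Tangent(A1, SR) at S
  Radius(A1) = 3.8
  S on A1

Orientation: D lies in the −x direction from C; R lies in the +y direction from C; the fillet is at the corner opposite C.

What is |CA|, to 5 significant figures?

80.481

C is at the origin; CD is horizontal with |CD| = 64.6 and D on the −x side, so D = (-64.600, 0.0000). C and R share the same x with |CR| = 51.8 and R on the +y side, so R = (0.0000, 51.800). The virtual corner opposite C is at (-64.600, 51.800). The tangent condition forces LA to be normal to DA and since A1 is tangent to SR there, LS ⟂ SR, with radius 3.8, so the center L sits 3.8 in from both sides at L = (-60.800, 48.000). That places the tangent points at A = (-64.600, 48.000) on DA and S = (-60.800, 51.800) on SR. Then |CA| = |A − C| = 80.481.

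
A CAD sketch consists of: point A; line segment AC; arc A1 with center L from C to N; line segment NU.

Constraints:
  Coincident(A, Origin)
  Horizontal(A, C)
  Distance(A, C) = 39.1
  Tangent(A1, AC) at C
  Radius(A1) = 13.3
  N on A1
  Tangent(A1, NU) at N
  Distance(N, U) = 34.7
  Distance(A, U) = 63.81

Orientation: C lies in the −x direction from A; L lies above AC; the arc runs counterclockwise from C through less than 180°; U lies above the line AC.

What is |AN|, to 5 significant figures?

32.206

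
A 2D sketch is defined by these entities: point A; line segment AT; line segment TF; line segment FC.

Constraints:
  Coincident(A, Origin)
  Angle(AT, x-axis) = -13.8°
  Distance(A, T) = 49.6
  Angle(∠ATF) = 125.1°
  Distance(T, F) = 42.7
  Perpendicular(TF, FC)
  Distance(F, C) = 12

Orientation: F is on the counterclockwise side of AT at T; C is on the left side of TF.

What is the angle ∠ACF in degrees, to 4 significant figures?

111.9°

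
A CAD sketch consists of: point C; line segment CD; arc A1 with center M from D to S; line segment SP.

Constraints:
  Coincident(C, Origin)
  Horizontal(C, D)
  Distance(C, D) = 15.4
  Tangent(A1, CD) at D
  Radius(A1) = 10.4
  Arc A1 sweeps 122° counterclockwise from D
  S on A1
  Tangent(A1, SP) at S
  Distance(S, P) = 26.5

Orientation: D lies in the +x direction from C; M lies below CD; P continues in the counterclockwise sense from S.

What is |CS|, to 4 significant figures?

17.22

C is at the origin; C and D share the same y with |CD| = 15.4 and D on the +x side, so D = (15.40, 0.000). The tangent condition forces MD to be normal to CD, so M = D + (0, -10.4) = (15.40, -10.40). On A1, D sits at bearing 90° from M; a 122° counterclockwise sweep puts S at bearing 212°, so S = M + 10.4·(cos 212°, sin 212°) = (6.580, -15.91). Then |CS| = |S − C| = 17.22.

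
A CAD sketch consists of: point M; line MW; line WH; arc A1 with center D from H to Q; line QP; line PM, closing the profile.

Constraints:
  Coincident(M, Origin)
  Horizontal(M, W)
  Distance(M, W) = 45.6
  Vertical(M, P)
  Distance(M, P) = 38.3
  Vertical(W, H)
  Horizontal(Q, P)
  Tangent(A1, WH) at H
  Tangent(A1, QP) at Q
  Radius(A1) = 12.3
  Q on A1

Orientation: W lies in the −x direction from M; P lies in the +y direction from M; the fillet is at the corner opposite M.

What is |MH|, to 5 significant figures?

52.492

The virtual corner opposite M is at (-45.600, 38.300). A1 meets WH tangentially, so DH is at right angles to WH and tangency of A1 to QP means the radius DQ is perpendicular to QP, with radius 12.3, so the center D sits 12.3 in from both sides at D = (-33.300, 26.000). That places the tangent points at H = (-45.600, 26.000) on WH and Q = (-33.300, 38.300) on QP. Then |MH| = |H − M| = 52.492.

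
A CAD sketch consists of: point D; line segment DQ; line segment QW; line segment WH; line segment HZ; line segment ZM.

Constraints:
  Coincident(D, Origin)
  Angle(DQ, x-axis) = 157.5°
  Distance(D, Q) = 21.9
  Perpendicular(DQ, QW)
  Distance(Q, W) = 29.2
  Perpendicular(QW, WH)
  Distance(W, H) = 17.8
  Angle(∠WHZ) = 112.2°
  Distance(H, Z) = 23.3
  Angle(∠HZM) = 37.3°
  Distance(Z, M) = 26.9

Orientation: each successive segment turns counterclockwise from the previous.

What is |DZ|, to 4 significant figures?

8.961

D is at the origin; DQ runs at 157.5° with length 21.9, so Q = (-20.23, 8.381). DQ ⟂ QW, so QW runs at -112.5°; with |QW| = 29.2, W = (-31.41, -18.60). QW is perpendicular to WH, so WH runs at -22.50°; with |WH| = 17.8, H = (-14.96, -25.41). ∠WHZ = 112.2° gives HZ at 45.30° from the x-axis; with |HZ| = 23.3, Z = (1.427, -8.847). Then |DZ| = |Z − D| = 8.961.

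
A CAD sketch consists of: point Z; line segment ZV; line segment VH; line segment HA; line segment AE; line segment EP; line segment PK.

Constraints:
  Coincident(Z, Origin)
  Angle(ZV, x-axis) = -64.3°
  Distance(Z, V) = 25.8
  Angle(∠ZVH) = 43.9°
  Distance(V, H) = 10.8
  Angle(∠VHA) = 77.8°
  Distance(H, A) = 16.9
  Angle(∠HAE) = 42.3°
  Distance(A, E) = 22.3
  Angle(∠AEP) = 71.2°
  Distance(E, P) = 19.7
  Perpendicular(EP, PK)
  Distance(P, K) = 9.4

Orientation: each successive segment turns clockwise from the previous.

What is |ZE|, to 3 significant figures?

30.6

Z is at the origin; ZV runs at -64.3° with length 25.8, so V = (11.2, -23.2). ∠ZVH = 43.9° gives VH at 160° from the x-axis; with |VH| = 10.8, H = (1.07, -19.5). ∠VHA = 77.8° gives HA at 57.4° from the x-axis; with |HA| = 16.9, A = (10.2, -5.25). ∠HAE = 42.3° gives AE at -80.3° from the x-axis; with |AE| = 22.3, E = (13.9, -27.2). Then |ZE| = |E − Z| = 30.6.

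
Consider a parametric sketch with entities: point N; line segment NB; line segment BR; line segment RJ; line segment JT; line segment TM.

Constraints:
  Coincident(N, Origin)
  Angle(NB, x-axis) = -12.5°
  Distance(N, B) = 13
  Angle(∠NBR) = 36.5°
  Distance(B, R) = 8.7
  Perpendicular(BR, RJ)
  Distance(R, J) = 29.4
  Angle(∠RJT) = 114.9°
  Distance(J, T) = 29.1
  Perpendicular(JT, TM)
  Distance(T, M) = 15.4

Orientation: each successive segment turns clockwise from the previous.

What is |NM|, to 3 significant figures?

40.0

∠RJT = 114.9° gives JT at 48.9° from the x-axis; with |JT| = 29.1, T = (11.9, 42.4). JT ⟂ TM, so TM runs at -41.1°; with |TM| = 15.4, M = (23.5, 32.3). Then |NM| = |M − N| = 40.0.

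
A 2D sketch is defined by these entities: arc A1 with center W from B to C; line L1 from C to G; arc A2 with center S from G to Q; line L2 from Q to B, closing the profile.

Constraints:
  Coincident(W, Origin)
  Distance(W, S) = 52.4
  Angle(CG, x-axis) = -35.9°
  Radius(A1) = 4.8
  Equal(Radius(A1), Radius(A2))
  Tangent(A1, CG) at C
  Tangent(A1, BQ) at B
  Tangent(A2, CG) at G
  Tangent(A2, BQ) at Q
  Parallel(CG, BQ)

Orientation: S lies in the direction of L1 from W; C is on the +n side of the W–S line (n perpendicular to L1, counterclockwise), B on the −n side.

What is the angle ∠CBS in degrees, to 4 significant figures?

84.77°

The slot axis is L1's direction at -35.9°, so u = (cos -35.9°, sin -35.9°) = (0.8100, -0.5864) and n = (−sin -35.9°, cos -35.9°) = (0.5864, 0.8100). W is at the origin and S lies 52.4 along u from W, so S = 52.4·u = (42.45, -30.73). Tangency of A1 to both parallel lines with radius 4.8 puts C and B at W ± 4.8·n: C = (2.815, 3.888), B = (-2.815, -3.888). Then cos ∠CBS = BC·BS / (|BC||BS|), giving 84.77°.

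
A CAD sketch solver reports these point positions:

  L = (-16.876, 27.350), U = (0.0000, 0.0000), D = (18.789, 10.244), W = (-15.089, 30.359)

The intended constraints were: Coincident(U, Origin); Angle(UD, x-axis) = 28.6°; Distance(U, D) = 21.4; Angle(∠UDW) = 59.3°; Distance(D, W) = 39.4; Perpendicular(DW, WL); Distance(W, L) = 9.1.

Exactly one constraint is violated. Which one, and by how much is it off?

Distance(W, L) = 9.1 — off by 5.60.

U = (0.00, 0.00) ✓; UD at 28.60° ✓; |UD| = 21.40 ✓; ∠UDW = 59.30° ✓; |DW| = 39.40 ✓; ∠(DW, WL) = 89.99° ✓; |WL| = 3.500 ✗.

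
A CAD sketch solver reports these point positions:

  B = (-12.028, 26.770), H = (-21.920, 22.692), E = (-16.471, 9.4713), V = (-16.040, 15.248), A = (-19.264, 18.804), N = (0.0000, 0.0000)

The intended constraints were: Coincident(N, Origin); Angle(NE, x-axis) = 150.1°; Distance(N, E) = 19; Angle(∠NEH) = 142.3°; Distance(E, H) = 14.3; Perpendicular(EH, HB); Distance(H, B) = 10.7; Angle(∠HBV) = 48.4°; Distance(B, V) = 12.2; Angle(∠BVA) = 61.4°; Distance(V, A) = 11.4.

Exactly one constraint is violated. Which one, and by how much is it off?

Distance(V, A) = 11.4 — off by 6.60.

N = (0.00, 0.00) ✓; NE at 150.1° ✓; |NE| = 19.00 ✓; ∠NEH = 142.3° ✓; |EH| = 14.30 ✓; ∠(EH, HB) = 90.00° ✓; |HB| = 10.70 ✓; ∠HBV = 48.40° ✓; |BV| = 12.20 ✓; ∠BVA = 61.39° ✓; |VA| = 4.800 ✗.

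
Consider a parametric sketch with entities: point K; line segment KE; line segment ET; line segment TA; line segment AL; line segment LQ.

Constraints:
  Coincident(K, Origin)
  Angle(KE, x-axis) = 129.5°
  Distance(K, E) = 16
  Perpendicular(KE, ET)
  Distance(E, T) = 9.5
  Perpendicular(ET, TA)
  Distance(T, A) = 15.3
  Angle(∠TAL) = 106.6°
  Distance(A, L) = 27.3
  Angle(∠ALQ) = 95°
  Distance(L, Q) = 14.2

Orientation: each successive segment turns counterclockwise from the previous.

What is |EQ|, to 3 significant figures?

24.0

K is at the origin; KE runs at 129.5° with length 16.0, so E = (-10.2, 12.3). KE ⟂ ET, so ET runs at -140°; with |ET| = 9.5, T = (-17.5, 6.30). ET is perpendicular to TA, so TA runs at -50.5°; with |TA| = 15.3, A = (-7.78, -5.50). ∠TAL = 106.6° gives AL at 22.9° from the x-axis; with |AL| = 27.3, L = (17.4, 5.12). ∠ALQ = 95.0° gives LQ at 108° from the x-axis; with |LQ| = 14.2, Q = (13.0, 18.6). Then |EQ| = |Q − E| = 24.0.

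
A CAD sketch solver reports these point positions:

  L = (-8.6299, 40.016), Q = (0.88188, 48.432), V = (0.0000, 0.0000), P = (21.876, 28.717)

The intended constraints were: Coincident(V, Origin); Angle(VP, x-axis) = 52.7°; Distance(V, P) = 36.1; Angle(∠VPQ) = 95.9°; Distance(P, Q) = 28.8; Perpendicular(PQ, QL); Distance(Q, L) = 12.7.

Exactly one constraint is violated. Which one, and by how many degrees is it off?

Perpendicular(PQ, QL) — off by 5.30°.

V = (0.00, 0.00) ✓; VP at 52.70° ✓; |VP| = 36.10 ✓; ∠VPQ = 95.90° ✓; |PQ| = 28.80 ✓; ∠(PQ, QL) = 84.70° ✗; |QL| = 12.70 ✓.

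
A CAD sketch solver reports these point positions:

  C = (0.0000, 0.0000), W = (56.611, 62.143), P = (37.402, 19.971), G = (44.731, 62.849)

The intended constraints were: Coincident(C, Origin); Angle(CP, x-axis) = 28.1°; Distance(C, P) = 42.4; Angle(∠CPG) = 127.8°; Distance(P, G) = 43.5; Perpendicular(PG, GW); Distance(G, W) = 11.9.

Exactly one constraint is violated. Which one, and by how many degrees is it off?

Perpendicular(PG, GW) — off by 6.30°.

C = (0.00, 0.00) ✓; CP at 28.10° ✓; |CP| = 42.40 ✓; ∠CPG = 127.8° ✓; |PG| = 43.50 ✓; ∠(PG, GW) = 83.70° ✗; |GW| = 11.90 ✓.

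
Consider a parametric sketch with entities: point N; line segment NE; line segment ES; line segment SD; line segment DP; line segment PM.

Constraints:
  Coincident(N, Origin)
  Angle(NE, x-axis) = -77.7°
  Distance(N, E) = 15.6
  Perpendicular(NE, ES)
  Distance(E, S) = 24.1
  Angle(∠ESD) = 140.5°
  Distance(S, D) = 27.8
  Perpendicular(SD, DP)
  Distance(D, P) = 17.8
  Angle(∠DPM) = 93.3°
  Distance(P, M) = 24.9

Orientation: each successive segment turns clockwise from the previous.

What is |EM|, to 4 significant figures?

21.89

N is at the origin; NE runs at -77.7° with length 15.6, so E = (3.323, -15.24). The perpendicularity gives ES at right angles to NE, so ES runs at -167.7°; with |ES| = 24.1, S = (-20.22, -20.38). ∠ESD = 140.5° gives SD at 152.8° from the x-axis; with |SD| = 27.8, D = (-44.95, -7.669). SD ⟂ DP, so DP runs at 62.80°; with |DP| = 17.8, P = (-36.81, 8.163). ∠DPM = 93.3° gives PM at -23.90° from the x-axis; with |PM| = 24.9, M = (-14.05, -1.925). Then |EM| = |M − E| = 21.89.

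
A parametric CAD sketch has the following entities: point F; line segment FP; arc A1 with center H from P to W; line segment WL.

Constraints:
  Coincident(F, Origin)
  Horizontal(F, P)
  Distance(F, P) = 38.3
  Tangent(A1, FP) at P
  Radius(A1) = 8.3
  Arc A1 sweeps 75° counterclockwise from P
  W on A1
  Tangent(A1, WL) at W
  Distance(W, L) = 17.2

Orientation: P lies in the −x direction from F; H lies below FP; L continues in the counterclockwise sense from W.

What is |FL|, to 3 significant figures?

55.6

On A1, P sits at bearing 90° from H; a 75° counterclockwise sweep puts W at bearing 165°, so W = H + 8.3·(cos 165°, sin 165°) = (-46.3, -6.15). Since A1 is tangent to WL there, HW ⟂ WL, so WL runs along (−sin 165°, cos 165°); with |WL| = 17.2, L = (-50.8, -22.8). Then |FL| = |L − F| = 55.6.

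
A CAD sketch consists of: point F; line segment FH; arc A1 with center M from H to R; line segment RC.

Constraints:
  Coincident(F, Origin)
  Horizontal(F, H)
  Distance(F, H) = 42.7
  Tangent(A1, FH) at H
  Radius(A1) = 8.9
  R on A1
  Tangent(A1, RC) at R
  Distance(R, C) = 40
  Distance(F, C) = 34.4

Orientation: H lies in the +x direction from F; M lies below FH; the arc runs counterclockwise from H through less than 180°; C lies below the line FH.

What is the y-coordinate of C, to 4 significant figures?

-33.04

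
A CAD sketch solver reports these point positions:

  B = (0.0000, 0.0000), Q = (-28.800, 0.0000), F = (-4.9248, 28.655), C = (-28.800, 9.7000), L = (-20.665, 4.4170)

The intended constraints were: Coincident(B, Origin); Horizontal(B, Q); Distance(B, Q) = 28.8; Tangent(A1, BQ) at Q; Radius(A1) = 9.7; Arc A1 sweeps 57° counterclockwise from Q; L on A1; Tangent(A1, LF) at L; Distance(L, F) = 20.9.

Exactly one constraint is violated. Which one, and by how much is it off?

Distance(L, F) = 20.9 — off by 8.00.

B = (0.00, 0.00) ✓; B.y = 0.00, Q.y = 0.00 ✓; |BQ| = 28.80 ✓; ∠(CQ, QB) = 90.00° ✓; |CQ| = 9.700 ✓; bearing(C→L) − bearing(C→Q) = 57.00° ✓; |CL| = 9.700 ✓; ∠(CL, LF) = 90.00° ✓; |LF| = 28.90 ✗.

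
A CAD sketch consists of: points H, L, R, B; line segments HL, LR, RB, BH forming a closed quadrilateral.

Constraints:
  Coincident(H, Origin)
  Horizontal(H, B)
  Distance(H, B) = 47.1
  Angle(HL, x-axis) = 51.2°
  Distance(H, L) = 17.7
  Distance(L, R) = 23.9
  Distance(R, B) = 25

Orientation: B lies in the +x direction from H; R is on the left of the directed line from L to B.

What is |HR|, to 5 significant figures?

39.906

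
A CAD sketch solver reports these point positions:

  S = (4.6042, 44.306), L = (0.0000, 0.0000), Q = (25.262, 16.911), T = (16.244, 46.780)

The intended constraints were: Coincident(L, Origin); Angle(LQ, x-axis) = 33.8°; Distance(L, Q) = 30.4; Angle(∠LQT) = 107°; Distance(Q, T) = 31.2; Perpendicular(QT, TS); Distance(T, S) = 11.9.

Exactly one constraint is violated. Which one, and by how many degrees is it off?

Perpendicular(QT, TS) — off by 4.80°.

L = (0.00, 0.00) ✓; LQ at 33.80° ✓; |LQ| = 30.40 ✓; ∠LQT = 107.0° ✓; |QT| = 31.20 ✓; ∠(QT, TS) = 85.20° ✗; |TS| = 11.90 ✓.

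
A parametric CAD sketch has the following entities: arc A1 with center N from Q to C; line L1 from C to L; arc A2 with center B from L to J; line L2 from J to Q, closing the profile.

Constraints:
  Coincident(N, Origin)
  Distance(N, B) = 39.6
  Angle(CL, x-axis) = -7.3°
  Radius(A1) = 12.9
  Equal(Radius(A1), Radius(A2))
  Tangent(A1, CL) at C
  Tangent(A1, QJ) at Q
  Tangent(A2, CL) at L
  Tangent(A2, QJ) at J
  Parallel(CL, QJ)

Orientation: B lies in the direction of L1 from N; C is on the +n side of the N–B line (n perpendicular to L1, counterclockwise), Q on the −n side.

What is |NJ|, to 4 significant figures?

41.65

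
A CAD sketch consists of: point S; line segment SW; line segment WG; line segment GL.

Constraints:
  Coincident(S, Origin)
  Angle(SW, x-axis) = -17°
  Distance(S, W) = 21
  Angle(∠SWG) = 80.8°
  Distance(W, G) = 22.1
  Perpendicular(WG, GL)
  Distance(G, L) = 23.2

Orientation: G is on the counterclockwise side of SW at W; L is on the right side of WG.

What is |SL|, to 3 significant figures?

47.8

S is at the origin; SW runs at -17.0° with length 21.0, so W = 21.0·(cos -17.0°, sin -17.0°) = (20.1, -6.14). ∠SWG = 80.8°, so WG runs at -17.0° + (180° − 80.8°) = 82.2° from the x-axis; with |WG| = 22.1, G = W + 22.1·(cos 82.2°, sin 82.2°) = (23.1, 15.8). WG is perpendicular to GL; with |GL| = 23.2 on the right of WG, L = G + 23.2·(0.991, -0.136) = (46.1, 12.6). Then |SL| = |L − S| = 47.8.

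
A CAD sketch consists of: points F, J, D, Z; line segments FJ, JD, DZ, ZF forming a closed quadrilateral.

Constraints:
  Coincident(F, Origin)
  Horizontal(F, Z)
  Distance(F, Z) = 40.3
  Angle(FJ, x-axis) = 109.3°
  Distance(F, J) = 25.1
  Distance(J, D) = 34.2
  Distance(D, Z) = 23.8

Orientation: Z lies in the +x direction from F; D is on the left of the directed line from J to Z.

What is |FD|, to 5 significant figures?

31.628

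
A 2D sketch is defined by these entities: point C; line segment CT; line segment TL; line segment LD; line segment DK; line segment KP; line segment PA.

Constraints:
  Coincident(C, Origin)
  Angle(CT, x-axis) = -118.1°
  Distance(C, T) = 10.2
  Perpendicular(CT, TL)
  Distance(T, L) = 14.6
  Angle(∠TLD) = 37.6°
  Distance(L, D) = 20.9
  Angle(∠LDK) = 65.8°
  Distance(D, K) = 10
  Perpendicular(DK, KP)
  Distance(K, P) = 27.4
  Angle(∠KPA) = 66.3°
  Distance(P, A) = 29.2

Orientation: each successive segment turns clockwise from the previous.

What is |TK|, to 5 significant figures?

5.2377

C is at the origin; CT runs at -118.1° with length 10.2, so T = (-4.8043, -8.9977). CT is perpendicular to TL, so TL runs at 151.90°; with |TL| = 14.6, L = (-17.683, -2.1209). ∠TLD = 37.6° gives LD at 9.5000° from the x-axis; with |LD| = 20.9, D = (2.9300, 1.3286). ∠LDK = 65.8° gives DK at -104.70° from the x-axis; with |DK| = 10.0, K = (0.39242, -8.3441). Then |TK| = |K − T| = 5.2377.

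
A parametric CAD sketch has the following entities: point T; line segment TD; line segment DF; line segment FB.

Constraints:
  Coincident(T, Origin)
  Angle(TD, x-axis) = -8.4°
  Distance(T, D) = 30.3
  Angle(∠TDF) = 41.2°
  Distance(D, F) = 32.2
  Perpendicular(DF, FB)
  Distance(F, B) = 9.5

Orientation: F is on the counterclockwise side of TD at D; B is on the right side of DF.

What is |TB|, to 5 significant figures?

30.922

∠TDF = 41.2°, so DF runs at -8.4° + (180° − 41.2°) = 130.40° from the x-axis; with |DF| = 32.2, F = D + 32.2·(cos 130.40°, sin 130.40°) = (9.1055, 20.095). The perpendicularity gives FB at right angles to DF; with |FB| = 9.5 on the right of DF, B = F + 9.5·(0.76154, 0.64812) = (16.340, 26.252). Then |TB| = |B − T| = 30.922.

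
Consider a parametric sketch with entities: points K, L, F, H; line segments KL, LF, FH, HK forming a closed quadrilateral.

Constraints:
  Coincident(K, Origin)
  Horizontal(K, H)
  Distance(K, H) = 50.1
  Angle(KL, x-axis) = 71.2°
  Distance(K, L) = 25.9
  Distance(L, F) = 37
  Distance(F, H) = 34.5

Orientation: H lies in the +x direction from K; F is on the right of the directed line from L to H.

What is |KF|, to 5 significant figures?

20.857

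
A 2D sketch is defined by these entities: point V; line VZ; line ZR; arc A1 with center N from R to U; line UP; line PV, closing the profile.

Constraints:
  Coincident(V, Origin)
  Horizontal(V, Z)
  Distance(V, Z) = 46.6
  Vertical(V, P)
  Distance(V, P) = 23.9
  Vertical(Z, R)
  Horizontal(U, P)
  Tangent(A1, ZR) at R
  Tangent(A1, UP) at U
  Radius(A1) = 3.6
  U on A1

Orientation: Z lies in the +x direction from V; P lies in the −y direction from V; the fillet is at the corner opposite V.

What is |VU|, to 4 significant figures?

49.20

V is at the origin; V and Z share the same y with |VZ| = 46.6 and Z on the +x side, so Z = (46.60, 0.000). VP is vertical with |VP| = 23.9 and P on the −y side, so P = (0.000, -23.90). The virtual corner opposite V is at (46.60, -23.90). Tangency of A1 to ZR means the radius NR is perpendicular to ZR and since A1 is tangent to UP there, NU ⟂ UP, with radius 3.6, so the center N sits 3.6 in from both sides at N = (43.00, -20.30). That places the tangent points at R = (46.60, -20.30) on ZR and U = (43.00, -23.90) on UP. Then |VU| = |U − V| = 49.20.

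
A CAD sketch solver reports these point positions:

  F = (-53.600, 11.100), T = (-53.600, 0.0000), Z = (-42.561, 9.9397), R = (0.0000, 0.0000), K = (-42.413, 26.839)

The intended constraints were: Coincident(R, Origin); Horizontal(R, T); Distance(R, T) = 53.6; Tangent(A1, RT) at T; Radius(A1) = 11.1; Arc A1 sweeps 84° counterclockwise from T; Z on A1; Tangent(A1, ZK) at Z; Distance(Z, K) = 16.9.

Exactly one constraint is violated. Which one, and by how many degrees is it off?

Tangent(A1, ZK) at Z — off by 5.50°.

R = (0.00, 0.00) ✓; R.y = 0.00, T.y = 0.00 ✓; |RT| = 53.60 ✓; ∠(FT, TR) = 90.00° ✓; |FT| = 11.10 ✓; bearing(F→Z) − bearing(F→T) = 84.00° ✓; |FZ| = 11.10 ✓; ∠(FZ, ZK) = 84.50° ✗; |ZK| = 16.90 ✓.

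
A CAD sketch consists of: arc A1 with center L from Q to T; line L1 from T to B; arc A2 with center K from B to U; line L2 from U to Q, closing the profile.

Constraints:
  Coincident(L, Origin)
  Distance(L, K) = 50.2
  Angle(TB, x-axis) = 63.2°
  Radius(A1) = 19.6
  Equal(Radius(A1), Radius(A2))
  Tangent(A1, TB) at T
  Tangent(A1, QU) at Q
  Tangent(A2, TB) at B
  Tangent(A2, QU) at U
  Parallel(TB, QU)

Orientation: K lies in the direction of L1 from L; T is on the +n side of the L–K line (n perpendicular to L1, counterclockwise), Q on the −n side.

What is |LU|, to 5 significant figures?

53.891

The slot axis is L1's direction at 63.2°, so u = (cos 63.2°, sin 63.2°) = (0.45088, 0.89259) and n = (−sin 63.2°, cos 63.2°) = (-0.89259, 0.45088). L is at the origin and K lies 50.2 along u from L, so K = 50.2·u = (22.634, 44.808). Tangency of A1 to both parallel lines with radius 19.6 puts T and Q at L ± 19.6·n: T = (-17.495, 8.8372), Q = (17.495, -8.8372). Equal radii place B and U the same way about K: B = K + 19.6·n = (5.1394, 53.645), U = K − 19.6·n = (40.129, 35.971). Then |LU| = |U − L| = 53.891.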